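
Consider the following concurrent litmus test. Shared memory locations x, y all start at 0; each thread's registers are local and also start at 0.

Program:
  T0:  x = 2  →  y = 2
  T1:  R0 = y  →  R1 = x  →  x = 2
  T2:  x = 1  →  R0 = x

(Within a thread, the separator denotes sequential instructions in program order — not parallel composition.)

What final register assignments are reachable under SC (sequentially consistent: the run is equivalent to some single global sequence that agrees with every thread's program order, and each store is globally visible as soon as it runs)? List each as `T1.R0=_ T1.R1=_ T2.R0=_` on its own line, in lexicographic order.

outcome vector order: (T1.R0,T1.R1,T2.R0)
|SC outcomes| = 10

T1.R0=0 T1.R1=0 T2.R0=1
T1.R0=0 T1.R1=0 T2.R0=2
T1.R0=0 T1.R1=1 T2.R0=1
T1.R0=0 T1.R1=1 T2.R0=2
T1.R0=0 T1.R1=2 T2.R0=1
T1.R0=0 T1.R1=2 T2.R0=2
T1.R0=2 T1.R1=1 T2.R0=1
T1.R0=2 T1.R1=1 T2.R0=2
T1.R0=2 T1.R1=2 T2.R0=1
T1.R0=2 T1.R1=2 T2.R0=2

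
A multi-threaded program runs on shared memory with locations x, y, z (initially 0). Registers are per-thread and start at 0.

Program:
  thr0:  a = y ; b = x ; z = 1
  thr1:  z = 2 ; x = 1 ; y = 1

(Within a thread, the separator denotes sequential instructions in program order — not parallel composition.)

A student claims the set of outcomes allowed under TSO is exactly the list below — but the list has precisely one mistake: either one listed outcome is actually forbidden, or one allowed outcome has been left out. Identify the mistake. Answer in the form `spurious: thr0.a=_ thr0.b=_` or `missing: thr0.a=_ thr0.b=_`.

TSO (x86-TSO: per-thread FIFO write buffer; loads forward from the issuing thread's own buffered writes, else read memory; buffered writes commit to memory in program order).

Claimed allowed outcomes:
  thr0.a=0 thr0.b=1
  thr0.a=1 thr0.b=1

outcome vector order: (thr0.a,thr0.b)
TSO (3): 00; 01; 11
TSO∖claimed = {00}

missing: thr0.a=0 thr0.b=0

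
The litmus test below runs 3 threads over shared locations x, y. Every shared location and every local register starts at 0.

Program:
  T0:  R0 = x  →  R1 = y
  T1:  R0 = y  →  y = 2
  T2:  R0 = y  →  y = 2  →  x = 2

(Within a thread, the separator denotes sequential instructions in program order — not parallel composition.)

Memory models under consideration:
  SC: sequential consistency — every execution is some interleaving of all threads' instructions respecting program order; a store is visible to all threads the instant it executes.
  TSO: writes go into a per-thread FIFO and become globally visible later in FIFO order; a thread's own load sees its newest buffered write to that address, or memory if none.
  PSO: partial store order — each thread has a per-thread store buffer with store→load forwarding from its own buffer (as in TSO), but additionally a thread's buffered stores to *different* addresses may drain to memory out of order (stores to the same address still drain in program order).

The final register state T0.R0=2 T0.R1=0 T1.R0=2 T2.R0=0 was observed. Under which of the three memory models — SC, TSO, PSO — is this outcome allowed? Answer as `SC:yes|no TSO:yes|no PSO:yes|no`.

SC:no TSO:no PSO:yes

outcome vector order: (T0.R0,T0.R1,T1.R0,T2.R0)
under SC → <0 0 0 0> <0 0 0 2> <0 0 2 0> <0 2 0 0> <0 2 0 2> <0 2 2 0> <2 2 0 0> <2 2 0 2> <2 2 2 0>
under TSO → <0 0 0 0> <0 0 0 2> <0 0 2 0> <0 2 0 0> <0 2 0 2> <0 2 2 0> <2 2 0 0> <2 2 0 2> <2 2 2 0>
under PSO → <0 0 0 0> <0 0 0 2> <0 0 2 0> <0 2 0 0> <0 2 0 2> <0 2 2 0> <2 0 0 0> <2 0 2 0> <2 2 0 0> <2 2 0 2> <2 2 2 0>
target <2 0 2 0> ∈ {PSO}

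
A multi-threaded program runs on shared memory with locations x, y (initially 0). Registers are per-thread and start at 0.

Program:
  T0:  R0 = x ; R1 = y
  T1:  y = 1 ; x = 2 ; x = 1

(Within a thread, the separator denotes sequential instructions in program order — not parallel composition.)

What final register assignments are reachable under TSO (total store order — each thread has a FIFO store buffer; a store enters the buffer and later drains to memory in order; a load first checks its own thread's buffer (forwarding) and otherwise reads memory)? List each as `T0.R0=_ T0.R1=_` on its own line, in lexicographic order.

outcome vector order: (T0.R0,T0.R1)
|TSO outcomes| = 4

T0.R0=0 T0.R1=0
T0.R0=0 T0.R1=1
T0.R0=1 T0.R1=1
T0.R0=2 T0.R1=1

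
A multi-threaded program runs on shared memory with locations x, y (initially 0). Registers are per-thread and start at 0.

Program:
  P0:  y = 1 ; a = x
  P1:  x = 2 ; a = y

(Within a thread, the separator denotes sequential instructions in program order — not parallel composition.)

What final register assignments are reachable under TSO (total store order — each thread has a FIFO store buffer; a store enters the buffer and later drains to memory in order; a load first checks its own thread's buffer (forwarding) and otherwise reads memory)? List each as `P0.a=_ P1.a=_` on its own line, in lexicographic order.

outcome vector order: (P0.a,P1.a)
|TSO outcomes| = 4

P0.a=0 P1.a=0
P0.a=0 P1.a=1
P0.a=2 P1.a=0
P0.a=2 P1.a=1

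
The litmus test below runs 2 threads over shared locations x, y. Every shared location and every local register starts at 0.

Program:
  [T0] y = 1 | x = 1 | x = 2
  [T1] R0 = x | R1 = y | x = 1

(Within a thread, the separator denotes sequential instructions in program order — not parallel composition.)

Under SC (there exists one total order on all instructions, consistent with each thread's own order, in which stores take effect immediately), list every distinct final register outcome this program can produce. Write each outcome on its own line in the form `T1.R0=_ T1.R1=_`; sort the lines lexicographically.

T1.R0=0 T1.R1=0
T1.R0=0 T1.R1=1
T1.R0=1 T1.R1=1
T1.R0=2 T1.R1=1

outcome vector order: (T1.R0,T1.R1)
|SC outcomes| = 4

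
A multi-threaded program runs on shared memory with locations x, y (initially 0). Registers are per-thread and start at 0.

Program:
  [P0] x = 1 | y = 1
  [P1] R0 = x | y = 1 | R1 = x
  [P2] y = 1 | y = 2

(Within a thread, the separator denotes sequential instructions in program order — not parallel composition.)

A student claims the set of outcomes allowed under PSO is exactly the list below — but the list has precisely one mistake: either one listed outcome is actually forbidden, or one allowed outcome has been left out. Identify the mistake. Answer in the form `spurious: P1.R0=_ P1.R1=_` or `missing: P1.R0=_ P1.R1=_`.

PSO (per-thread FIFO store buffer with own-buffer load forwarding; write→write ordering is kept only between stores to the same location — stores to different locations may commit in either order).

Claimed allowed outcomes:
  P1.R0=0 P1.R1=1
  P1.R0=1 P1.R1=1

outcome vector order: (P1.R0,P1.R1)
under PSO → (0,0); (0,1); (1,1)
PSO∖claimed = {(0,0)}

missing: P1.R0=0 P1.R1=0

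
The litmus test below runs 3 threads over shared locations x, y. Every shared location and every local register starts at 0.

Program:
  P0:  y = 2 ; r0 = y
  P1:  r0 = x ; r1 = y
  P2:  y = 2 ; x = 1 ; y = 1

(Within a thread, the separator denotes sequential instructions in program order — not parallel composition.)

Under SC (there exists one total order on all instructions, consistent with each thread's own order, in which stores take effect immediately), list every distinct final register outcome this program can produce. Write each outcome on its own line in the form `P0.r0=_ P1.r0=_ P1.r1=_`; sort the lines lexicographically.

P0.r0=1 P1.r0=0 P1.r1=0
P0.r0=1 P1.r0=0 P1.r1=1
P0.r0=1 P1.r0=0 P1.r1=2
P0.r0=1 P1.r0=1 P1.r1=1
P0.r0=1 P1.r0=1 P1.r1=2
P0.r0=2 P1.r0=0 P1.r1=0
P0.r0=2 P1.r0=0 P1.r1=1
P0.r0=2 P1.r0=0 P1.r1=2
P0.r0=2 P1.r0=1 P1.r1=1
P0.r0=2 P1.r0=1 P1.r1=2

outcome vector order: (P0.r0,P1.r0,P1.r1)
|SC outcomes| = 10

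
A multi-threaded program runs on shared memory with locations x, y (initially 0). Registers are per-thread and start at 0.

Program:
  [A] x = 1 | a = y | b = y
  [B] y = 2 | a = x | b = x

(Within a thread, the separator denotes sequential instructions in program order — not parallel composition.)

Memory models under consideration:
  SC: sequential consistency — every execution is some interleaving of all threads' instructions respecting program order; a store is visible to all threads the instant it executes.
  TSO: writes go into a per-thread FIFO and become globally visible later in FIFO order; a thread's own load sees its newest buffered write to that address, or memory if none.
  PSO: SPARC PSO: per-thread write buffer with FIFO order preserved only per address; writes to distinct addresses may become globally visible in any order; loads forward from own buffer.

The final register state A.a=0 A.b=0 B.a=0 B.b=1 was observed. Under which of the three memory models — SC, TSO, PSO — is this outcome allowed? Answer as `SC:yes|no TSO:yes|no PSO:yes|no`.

SC:no TSO:yes PSO:yes

outcome vector order: (A.a,A.b,B.a,B.b)
[SC] allowed = {0/0/1/1 0/2/1/1 2/2/0/0 2/2/0/1 2/2/1/1}
[TSO] allowed = {0/0/0/0 0/0/0/1 0/0/1/1 0/2/0/0 0/2/0/1 0/2/1/1 2/2/0/0 2/2/0/1 2/2/1/1}
[PSO] allowed = {0/0/0/0 0/0/0/1 0/0/1/1 0/2/0/0 0/2/0/1 0/2/1/1 2/2/0/0 2/2/0/1 2/2/1/1}
target 0/0/0/1 ∈ {TSO,PSO}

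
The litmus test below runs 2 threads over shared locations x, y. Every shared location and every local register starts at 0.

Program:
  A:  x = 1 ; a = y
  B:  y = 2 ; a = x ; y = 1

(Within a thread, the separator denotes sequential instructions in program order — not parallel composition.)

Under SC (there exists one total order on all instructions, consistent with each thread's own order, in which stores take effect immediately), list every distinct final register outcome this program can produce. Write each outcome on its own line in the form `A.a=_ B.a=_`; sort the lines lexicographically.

A.a=0 B.a=1
A.a=1 B.a=0
A.a=1 B.a=1
A.a=2 B.a=0
A.a=2 B.a=1

outcome vector order: (A.a,B.a)
|SC outcomes| = 5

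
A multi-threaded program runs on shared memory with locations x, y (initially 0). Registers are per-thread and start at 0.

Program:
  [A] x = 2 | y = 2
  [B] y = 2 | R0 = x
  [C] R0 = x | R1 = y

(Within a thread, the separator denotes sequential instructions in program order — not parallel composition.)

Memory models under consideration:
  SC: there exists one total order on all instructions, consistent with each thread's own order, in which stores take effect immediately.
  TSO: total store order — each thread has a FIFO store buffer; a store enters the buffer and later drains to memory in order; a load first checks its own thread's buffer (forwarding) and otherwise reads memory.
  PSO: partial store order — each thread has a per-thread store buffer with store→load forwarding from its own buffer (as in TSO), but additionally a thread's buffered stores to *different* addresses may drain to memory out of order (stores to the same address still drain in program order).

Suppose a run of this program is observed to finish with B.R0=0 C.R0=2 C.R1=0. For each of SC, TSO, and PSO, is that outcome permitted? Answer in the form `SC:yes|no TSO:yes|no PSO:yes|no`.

SC:no TSO:yes PSO:yes

outcome vector order: (B.R0,C.R0,C.R1)
SC: 7 outcomes — {(0,0,0) (0,0,2) (0,2,2) (2,0,0) (2,0,2) (2,2,0) (2,2,2)}
TSO: 8 outcomes — {(0,0,0) (0,0,2) (0,2,0) (0,2,2) (2,0,0) (2,0,2) (2,2,0) (2,2,2)}
PSO: 8 outcomes — {(0,0,0) (0,0,2) (0,2,0) (0,2,2) (2,0,0) (2,0,2) (2,2,0) (2,2,2)}
target (0,2,0) ∈ {TSO,PSO}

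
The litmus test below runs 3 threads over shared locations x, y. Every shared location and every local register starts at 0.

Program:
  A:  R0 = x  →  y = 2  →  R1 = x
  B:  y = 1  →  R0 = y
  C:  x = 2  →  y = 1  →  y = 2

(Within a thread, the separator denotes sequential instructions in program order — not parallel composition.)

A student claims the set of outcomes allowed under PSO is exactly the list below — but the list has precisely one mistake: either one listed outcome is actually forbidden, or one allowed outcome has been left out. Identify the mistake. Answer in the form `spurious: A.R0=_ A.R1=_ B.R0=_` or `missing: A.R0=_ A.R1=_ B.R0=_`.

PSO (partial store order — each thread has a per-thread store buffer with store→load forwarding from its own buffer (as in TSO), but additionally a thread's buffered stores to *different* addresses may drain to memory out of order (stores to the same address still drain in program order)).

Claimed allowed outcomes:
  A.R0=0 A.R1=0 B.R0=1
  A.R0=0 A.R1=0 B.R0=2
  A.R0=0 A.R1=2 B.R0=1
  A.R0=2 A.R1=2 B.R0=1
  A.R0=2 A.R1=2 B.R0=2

missing: A.R0=0 A.R1=2 B.R0=2

outcome vector order: (A.R0,A.R1,B.R0)
under PSO → 0/0/1 0/0/2 0/2/1 0/2/2 2/2/1 2/2/2
PSO∖claimed = {0/2/2}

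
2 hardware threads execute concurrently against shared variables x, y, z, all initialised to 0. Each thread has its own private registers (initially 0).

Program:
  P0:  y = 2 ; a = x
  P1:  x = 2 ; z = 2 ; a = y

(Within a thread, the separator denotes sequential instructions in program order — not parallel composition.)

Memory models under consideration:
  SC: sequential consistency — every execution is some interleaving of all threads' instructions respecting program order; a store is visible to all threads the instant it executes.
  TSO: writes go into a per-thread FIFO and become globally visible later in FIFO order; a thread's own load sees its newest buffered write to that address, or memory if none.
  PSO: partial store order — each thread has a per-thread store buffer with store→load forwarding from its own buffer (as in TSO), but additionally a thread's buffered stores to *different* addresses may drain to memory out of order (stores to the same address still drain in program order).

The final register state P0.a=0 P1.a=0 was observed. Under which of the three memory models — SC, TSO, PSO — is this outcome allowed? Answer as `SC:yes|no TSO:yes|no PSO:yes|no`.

outcome vector order: (P0.a,P1.a)
under SC → 02 20 22
under TSO → 00 02 20 22
under PSO → 00 02 20 22
target 00 ∈ {TSO,PSO}

SC:no TSO:yes PSO:yes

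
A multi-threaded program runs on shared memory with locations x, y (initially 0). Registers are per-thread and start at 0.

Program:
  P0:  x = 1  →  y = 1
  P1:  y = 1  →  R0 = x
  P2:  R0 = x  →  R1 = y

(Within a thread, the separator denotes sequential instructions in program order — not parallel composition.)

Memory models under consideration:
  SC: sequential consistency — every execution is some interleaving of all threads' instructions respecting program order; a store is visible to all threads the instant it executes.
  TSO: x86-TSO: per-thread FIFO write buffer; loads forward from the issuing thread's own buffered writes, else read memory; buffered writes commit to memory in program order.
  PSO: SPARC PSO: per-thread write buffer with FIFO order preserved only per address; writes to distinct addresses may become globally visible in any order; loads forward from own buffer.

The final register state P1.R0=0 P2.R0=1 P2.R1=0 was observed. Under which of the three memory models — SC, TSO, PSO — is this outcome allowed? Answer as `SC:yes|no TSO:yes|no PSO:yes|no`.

outcome vector order: (P1.R0,P2.R0,P2.R1)
SC (7): <0 0 0> <0 0 1> <0 1 1> <1 0 0> <1 0 1> <1 1 0> <1 1 1>
TSO (8): <0 0 0> <0 0 1> <0 1 0> <0 1 1> <1 0 0> <1 0 1> <1 1 0> <1 1 1>
PSO (8): <0 0 0> <0 0 1> <0 1 0> <0 1 1> <1 0 0> <1 0 1> <1 1 0> <1 1 1>
target <0 1 0> ∈ {TSO,PSO}

SC:no TSO:yes PSO:yes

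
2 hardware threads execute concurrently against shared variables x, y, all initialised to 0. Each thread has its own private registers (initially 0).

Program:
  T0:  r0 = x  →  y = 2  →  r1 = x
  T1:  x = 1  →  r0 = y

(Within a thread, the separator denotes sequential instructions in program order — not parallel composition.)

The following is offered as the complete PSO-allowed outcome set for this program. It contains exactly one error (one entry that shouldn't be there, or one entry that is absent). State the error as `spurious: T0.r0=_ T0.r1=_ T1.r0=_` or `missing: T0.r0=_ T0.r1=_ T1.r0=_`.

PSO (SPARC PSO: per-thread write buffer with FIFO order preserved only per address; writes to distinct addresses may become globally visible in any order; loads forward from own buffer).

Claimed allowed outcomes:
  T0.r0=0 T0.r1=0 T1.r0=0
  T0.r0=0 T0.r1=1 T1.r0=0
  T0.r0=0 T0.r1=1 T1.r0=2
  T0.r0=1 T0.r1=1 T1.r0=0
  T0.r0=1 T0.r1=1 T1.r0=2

missing: T0.r0=0 T0.r1=0 T1.r0=2

outcome vector order: (T0.r0,T0.r1,T1.r0)
PSO (6): (0,0,0), (0,0,2), (0,1,0), (0,1,2), (1,1,0), (1,1,2)
PSO∖claimed = {(0,0,2)}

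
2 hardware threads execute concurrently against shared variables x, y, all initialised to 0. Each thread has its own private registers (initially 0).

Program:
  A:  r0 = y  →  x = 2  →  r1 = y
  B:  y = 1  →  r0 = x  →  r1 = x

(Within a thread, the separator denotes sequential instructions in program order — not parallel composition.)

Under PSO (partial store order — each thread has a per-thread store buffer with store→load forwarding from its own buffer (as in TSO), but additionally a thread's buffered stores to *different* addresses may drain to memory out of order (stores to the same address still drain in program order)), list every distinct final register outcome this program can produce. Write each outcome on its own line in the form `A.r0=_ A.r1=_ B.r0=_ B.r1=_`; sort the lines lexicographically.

A.r0=0 A.r1=0 B.r0=0 B.r1=0
A.r0=0 A.r1=0 B.r0=0 B.r1=2
A.r0=0 A.r1=0 B.r0=2 B.r1=2
A.r0=0 A.r1=1 B.r0=0 B.r1=0
A.r0=0 A.r1=1 B.r0=0 B.r1=2
A.r0=0 A.r1=1 B.r0=2 B.r1=2
A.r0=1 A.r1=1 B.r0=0 B.r1=0
A.r0=1 A.r1=1 B.r0=0 B.r1=2
A.r0=1 A.r1=1 B.r0=2 B.r1=2

outcome vector order: (A.r0,A.r1,B.r0,B.r1)
|PSO outcomes| = 9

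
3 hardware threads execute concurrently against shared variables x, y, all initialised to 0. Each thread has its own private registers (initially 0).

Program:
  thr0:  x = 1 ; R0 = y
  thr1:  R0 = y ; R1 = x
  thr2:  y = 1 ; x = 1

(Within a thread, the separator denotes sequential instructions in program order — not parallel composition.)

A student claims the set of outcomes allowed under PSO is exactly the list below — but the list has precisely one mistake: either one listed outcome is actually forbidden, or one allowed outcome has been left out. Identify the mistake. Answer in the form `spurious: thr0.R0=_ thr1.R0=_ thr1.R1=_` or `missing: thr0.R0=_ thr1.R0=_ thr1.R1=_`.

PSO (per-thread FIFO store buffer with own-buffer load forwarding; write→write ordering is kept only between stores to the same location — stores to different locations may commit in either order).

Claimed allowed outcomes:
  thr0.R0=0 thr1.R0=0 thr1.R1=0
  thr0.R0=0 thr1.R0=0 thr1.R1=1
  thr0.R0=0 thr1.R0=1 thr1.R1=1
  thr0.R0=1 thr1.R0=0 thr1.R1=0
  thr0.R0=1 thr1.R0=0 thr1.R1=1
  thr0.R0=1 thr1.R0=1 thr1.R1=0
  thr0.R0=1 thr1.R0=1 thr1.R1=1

missing: thr0.R0=0 thr1.R0=1 thr1.R1=0

outcome vector order: (thr0.R0,thr1.R0,thr1.R1)
[PSO] allowed = {000; 001; 010; 011; 100; 101; 110; 111}
PSO∖claimed = {010}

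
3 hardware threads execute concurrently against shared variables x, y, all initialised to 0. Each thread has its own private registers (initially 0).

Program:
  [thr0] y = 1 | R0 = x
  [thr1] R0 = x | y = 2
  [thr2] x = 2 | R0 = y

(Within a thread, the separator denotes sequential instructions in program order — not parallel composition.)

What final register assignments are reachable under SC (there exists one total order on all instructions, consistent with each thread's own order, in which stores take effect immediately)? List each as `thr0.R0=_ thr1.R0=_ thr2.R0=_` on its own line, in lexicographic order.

thr0.R0=0 thr1.R0=0 thr2.R0=1
thr0.R0=0 thr1.R0=0 thr2.R0=2
thr0.R0=0 thr1.R0=2 thr2.R0=1
thr0.R0=0 thr1.R0=2 thr2.R0=2
thr0.R0=2 thr1.R0=0 thr2.R0=0
thr0.R0=2 thr1.R0=0 thr2.R0=1
thr0.R0=2 thr1.R0=0 thr2.R0=2
thr0.R0=2 thr1.R0=2 thr2.R0=0
thr0.R0=2 thr1.R0=2 thr2.R0=1
thr0.R0=2 thr1.R0=2 thr2.R0=2

outcome vector order: (thr0.R0,thr1.R0,thr2.R0)
|SC outcomes| = 10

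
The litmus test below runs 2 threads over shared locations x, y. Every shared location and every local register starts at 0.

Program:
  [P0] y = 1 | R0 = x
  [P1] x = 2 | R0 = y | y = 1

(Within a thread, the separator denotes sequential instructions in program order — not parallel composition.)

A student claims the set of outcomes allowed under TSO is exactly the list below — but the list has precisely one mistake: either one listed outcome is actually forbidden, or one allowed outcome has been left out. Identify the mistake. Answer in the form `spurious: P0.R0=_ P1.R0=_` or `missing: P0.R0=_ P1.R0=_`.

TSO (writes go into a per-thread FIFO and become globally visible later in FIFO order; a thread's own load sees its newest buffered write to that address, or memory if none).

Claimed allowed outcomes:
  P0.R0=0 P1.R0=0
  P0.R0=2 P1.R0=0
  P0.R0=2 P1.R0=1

missing: P0.R0=0 P1.R0=1

outcome vector order: (P0.R0,P1.R0)
TSO (4): 0/0; 0/1; 2/0; 2/1
TSO∖claimed = {0/1}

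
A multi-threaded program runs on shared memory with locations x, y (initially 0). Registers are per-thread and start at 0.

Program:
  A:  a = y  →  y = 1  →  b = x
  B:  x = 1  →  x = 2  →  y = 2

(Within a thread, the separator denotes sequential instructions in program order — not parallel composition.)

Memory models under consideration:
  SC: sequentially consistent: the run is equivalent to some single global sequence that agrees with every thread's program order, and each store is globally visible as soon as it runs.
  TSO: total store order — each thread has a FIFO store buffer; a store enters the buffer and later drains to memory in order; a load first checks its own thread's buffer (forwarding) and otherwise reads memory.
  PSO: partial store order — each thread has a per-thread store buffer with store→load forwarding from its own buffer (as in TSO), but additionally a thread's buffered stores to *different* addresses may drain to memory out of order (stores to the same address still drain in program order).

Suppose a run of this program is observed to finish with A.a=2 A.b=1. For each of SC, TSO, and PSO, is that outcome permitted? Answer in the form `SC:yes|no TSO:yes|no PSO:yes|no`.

outcome vector order: (A.a,A.b)
under SC → 0/0; 0/1; 0/2; 2/2
under TSO → 0/0; 0/1; 0/2; 2/2
under PSO → 0/0; 0/1; 0/2; 2/0; 2/1; 2/2
target 2/1 ∈ {PSO}

SC:no TSO:no PSO:yes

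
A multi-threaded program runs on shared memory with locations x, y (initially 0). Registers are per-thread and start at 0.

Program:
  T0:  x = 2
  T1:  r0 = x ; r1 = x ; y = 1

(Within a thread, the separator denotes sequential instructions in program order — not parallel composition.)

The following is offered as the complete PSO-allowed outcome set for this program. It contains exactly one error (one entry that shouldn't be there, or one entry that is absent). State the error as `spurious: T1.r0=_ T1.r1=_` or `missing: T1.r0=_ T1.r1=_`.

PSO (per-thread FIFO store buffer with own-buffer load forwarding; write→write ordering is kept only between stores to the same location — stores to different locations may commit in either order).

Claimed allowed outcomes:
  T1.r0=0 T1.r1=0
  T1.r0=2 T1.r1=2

outcome vector order: (T1.r0,T1.r1)
PSO: 3 outcomes — {00, 02, 22}
PSO∖claimed = {02}

missing: T1.r0=0 T1.r1=2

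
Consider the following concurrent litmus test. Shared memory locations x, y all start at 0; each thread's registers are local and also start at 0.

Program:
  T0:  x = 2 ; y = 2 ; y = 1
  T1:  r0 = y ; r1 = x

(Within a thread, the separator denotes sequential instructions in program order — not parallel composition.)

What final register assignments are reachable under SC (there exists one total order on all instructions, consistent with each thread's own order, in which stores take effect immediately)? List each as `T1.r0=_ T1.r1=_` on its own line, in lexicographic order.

T1.r0=0 T1.r1=0
T1.r0=0 T1.r1=2
T1.r0=1 T1.r1=2
T1.r0=2 T1.r1=2

outcome vector order: (T1.r0,T1.r1)
|SC outcomes| = 4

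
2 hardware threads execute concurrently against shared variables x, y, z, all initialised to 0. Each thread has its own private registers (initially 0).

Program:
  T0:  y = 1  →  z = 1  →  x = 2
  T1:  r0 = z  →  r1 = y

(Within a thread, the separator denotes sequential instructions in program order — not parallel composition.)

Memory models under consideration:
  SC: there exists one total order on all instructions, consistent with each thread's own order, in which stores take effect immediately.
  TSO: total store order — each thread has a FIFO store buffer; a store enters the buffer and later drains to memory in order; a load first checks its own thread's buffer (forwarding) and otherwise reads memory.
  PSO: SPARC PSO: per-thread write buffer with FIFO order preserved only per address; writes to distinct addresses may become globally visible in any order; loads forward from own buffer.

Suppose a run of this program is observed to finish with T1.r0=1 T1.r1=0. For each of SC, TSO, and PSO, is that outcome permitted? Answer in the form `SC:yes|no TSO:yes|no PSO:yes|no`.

SC:no TSO:no PSO:yes

outcome vector order: (T1.r0,T1.r1)
under SC → 0/0; 0/1; 1/1
under TSO → 0/0; 0/1; 1/1
under PSO → 0/0; 0/1; 1/0; 1/1
target 1/0 ∈ {PSO}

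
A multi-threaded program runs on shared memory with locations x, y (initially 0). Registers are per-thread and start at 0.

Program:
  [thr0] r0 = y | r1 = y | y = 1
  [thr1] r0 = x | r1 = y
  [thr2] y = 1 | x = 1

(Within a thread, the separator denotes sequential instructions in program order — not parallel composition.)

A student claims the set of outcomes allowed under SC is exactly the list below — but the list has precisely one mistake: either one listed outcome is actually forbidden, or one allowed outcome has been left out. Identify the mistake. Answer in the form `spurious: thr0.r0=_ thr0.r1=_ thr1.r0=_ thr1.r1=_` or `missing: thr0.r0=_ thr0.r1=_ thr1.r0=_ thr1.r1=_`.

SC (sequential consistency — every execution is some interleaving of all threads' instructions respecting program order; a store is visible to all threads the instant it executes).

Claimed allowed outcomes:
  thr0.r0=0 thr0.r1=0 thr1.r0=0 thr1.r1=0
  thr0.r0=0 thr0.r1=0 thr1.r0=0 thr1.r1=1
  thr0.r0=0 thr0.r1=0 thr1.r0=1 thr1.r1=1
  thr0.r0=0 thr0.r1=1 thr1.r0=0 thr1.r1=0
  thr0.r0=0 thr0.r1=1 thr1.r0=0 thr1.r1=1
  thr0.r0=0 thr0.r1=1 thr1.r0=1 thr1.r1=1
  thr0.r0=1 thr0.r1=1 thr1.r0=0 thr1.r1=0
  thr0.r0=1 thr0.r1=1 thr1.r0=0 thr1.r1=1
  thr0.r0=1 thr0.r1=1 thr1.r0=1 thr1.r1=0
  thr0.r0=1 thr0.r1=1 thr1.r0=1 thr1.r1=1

outcome vector order: (thr0.r0,thr0.r1,thr1.r0,thr1.r1)
[SC] allowed = {<0 0 0 0>, <0 0 0 1>, <0 0 1 1>, <0 1 0 0>, <0 1 0 1>, <0 1 1 1>, <1 1 0 0>, <1 1 0 1>, <1 1 1 1>}
claimed∖SC = {<1 1 1 0>}

spurious: thr0.r0=1 thr0.r1=1 thr1.r0=1 thr1.r1=0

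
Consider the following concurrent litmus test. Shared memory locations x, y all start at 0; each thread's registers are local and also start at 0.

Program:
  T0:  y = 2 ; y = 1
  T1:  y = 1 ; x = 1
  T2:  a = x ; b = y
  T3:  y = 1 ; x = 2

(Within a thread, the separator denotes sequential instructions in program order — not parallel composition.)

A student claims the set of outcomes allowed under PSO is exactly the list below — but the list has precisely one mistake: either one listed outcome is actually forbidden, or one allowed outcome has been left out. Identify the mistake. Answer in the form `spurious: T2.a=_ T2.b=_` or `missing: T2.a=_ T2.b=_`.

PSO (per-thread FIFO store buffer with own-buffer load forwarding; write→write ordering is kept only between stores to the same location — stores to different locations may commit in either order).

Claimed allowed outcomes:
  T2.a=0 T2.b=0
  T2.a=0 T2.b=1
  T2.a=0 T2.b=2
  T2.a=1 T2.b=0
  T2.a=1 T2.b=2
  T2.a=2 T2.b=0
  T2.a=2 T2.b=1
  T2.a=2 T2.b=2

outcome vector order: (T2.a,T2.b)
PSO (9): 0/0 0/1 0/2 1/0 1/1 1/2 2/0 2/1 2/2
PSO∖claimed = {1/1}

missing: T2.a=1 T2.b=1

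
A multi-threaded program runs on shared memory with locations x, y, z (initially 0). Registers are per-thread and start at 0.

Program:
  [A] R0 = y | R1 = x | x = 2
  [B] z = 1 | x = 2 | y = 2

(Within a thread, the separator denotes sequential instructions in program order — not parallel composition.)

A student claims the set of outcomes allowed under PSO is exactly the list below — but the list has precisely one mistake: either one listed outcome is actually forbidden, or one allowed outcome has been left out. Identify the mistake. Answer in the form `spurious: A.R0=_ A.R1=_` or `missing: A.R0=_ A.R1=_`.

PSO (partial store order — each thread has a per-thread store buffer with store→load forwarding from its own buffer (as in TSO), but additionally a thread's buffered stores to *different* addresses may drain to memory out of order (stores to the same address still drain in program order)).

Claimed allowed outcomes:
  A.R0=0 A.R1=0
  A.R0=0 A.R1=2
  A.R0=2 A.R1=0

missing: A.R0=2 A.R1=2

outcome vector order: (A.R0,A.R1)
under PSO → 0/0; 0/2; 2/0; 2/2
PSO∖claimed = {2/2}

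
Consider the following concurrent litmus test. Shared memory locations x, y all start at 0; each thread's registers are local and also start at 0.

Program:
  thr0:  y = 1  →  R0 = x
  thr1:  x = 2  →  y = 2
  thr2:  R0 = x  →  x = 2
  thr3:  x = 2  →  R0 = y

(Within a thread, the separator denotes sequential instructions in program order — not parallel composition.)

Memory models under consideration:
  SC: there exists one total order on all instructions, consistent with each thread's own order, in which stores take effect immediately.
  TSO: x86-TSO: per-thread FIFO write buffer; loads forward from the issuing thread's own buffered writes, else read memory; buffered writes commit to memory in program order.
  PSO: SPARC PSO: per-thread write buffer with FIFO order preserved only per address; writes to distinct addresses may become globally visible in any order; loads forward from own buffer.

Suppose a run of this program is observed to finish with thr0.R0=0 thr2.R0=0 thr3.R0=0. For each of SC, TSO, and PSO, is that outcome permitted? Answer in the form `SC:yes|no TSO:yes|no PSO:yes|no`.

outcome vector order: (thr0.R0,thr2.R0,thr3.R0)
[SC] allowed = {001, 002, 021, 022, 200, 201, 202, 220, 221, 222}
[TSO] allowed = {000, 001, 002, 020, 021, 022, 200, 201, 202, 220, 221, 222}
[PSO] allowed = {000, 001, 002, 020, 021, 022, 200, 201, 202, 220, 221, 222}
target 000 ∈ {TSO,PSO}

SC:no TSO:yes PSO:yes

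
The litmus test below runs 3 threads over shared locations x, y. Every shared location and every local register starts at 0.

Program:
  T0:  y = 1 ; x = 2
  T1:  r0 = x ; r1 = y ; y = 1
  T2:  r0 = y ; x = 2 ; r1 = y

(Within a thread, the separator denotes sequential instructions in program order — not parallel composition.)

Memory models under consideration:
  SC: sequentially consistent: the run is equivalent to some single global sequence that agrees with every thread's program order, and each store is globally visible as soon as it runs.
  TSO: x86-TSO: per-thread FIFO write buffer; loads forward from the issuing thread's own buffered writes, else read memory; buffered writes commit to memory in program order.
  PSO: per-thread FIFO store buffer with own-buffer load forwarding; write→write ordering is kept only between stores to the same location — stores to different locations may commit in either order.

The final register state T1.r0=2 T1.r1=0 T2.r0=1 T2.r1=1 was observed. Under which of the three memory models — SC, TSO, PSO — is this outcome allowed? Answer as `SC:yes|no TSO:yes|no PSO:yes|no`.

outcome vector order: (T1.r0,T1.r1,T2.r0,T2.r1)
SC (11): (0,0,0,0) (0,0,0,1) (0,0,1,1) (0,1,0,0) (0,1,0,1) (0,1,1,1) (2,0,0,0) (2,0,0,1) (2,1,0,0) (2,1,0,1) (2,1,1,1)
TSO (11): (0,0,0,0) (0,0,0,1) (0,0,1,1) (0,1,0,0) (0,1,0,1) (0,1,1,1) (2,0,0,0) (2,0,0,1) (2,1,0,0) (2,1,0,1) (2,1,1,1)
PSO (12): (0,0,0,0) (0,0,0,1) (0,0,1,1) (0,1,0,0) (0,1,0,1) (0,1,1,1) (2,0,0,0) (2,0,0,1) (2,0,1,1) (2,1,0,0) (2,1,0,1) (2,1,1,1)
target (2,0,1,1) ∈ {PSO}

SC:no TSO:no PSO:yes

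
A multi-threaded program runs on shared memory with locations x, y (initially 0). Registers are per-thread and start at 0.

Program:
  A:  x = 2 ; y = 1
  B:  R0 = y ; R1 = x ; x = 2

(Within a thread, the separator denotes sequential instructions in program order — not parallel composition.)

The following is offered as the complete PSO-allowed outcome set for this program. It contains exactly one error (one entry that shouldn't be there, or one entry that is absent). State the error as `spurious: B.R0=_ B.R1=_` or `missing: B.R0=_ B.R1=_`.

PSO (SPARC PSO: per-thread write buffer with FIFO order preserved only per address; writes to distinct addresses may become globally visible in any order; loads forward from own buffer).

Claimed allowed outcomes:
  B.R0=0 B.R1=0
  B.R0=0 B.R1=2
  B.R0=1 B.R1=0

missing: B.R0=1 B.R1=2

outcome vector order: (B.R0,B.R1)
PSO: 4 outcomes — {(0,0), (0,2), (1,0), (1,2)}
PSO∖claimed = {(1,2)}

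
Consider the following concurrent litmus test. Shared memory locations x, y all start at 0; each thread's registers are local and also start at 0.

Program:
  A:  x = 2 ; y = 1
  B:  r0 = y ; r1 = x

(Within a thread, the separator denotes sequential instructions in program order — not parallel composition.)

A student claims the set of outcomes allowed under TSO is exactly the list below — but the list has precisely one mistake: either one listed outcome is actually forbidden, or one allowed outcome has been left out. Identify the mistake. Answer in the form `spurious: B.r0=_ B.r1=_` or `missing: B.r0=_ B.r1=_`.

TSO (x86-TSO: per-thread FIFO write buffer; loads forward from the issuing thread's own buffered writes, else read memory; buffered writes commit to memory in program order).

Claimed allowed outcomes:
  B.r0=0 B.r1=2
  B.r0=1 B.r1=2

missing: B.r0=0 B.r1=0

outcome vector order: (B.r0,B.r1)
TSO (3): 00, 02, 12
TSO∖claimed = {00}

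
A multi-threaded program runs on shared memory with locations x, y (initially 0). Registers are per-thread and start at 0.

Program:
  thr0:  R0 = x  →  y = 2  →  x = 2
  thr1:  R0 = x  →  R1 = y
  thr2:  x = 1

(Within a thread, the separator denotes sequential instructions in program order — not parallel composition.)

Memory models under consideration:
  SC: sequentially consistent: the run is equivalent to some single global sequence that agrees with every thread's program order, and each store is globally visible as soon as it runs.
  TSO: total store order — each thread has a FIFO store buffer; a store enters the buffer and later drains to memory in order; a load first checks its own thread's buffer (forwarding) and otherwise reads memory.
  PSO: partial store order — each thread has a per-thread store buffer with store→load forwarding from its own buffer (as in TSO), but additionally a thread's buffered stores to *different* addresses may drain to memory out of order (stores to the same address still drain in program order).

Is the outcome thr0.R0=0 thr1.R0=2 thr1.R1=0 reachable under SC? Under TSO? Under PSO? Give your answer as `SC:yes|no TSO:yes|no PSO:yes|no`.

outcome vector order: (thr0.R0,thr1.R0,thr1.R1)
SC: 10 outcomes — {0/0/0, 0/0/2, 0/1/0, 0/1/2, 0/2/2, 1/0/0, 1/0/2, 1/1/0, 1/1/2, 1/2/2}
TSO: 10 outcomes — {0/0/0, 0/0/2, 0/1/0, 0/1/2, 0/2/2, 1/0/0, 1/0/2, 1/1/0, 1/1/2, 1/2/2}
PSO: 12 outcomes — {0/0/0, 0/0/2, 0/1/0, 0/1/2, 0/2/0, 0/2/2, 1/0/0, 1/0/2, 1/1/0, 1/1/2, 1/2/0, 1/2/2}
target 0/2/0 ∈ {PSO}

SC:no TSO:no PSO:yes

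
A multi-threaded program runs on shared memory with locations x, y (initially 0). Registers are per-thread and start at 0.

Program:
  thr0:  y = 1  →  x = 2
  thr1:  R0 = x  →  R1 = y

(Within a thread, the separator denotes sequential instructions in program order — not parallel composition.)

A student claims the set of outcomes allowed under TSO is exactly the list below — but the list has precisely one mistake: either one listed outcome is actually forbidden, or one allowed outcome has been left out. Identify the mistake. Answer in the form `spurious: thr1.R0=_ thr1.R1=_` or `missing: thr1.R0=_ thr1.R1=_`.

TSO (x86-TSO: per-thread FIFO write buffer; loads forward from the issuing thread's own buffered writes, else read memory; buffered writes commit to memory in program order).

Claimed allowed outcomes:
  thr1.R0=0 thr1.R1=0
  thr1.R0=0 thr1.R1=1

outcome vector order: (thr1.R0,thr1.R1)
TSO: 3 outcomes — {(0,0), (0,1), (2,1)}
TSO∖claimed = {(2,1)}

missing: thr1.R0=2 thr1.R1=1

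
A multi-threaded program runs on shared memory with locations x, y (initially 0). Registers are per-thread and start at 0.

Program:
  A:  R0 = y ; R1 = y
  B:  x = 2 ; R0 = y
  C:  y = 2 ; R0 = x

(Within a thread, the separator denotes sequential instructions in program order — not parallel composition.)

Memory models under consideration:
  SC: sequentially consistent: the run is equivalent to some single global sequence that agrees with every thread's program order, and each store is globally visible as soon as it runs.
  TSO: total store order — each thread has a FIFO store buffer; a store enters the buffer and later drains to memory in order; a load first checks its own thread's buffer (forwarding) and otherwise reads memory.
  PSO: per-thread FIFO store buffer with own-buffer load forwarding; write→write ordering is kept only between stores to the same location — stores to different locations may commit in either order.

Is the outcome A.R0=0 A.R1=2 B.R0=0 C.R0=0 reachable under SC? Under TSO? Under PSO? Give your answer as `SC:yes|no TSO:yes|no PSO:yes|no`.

SC:no TSO:yes PSO:yes

outcome vector order: (A.R0,A.R1,B.R0,C.R0)
SC: 9 outcomes — {(0,0,0,2), (0,0,2,0), (0,0,2,2), (0,2,0,2), (0,2,2,0), (0,2,2,2), (2,2,0,2), (2,2,2,0), (2,2,2,2)}
TSO: 12 outcomes — {(0,0,0,0), (0,0,0,2), (0,0,2,0), (0,0,2,2), (0,2,0,0), (0,2,0,2), (0,2,2,0), (0,2,2,2), (2,2,0,0), (2,2,0,2), (2,2,2,0), (2,2,2,2)}
PSO: 12 outcomes — {(0,0,0,0), (0,0,0,2), (0,0,2,0), (0,0,2,2), (0,2,0,0), (0,2,0,2), (0,2,2,0), (0,2,2,2), (2,2,0,0), (2,2,0,2), (2,2,2,0), (2,2,2,2)}
target (0,2,0,0) ∈ {TSO,PSO}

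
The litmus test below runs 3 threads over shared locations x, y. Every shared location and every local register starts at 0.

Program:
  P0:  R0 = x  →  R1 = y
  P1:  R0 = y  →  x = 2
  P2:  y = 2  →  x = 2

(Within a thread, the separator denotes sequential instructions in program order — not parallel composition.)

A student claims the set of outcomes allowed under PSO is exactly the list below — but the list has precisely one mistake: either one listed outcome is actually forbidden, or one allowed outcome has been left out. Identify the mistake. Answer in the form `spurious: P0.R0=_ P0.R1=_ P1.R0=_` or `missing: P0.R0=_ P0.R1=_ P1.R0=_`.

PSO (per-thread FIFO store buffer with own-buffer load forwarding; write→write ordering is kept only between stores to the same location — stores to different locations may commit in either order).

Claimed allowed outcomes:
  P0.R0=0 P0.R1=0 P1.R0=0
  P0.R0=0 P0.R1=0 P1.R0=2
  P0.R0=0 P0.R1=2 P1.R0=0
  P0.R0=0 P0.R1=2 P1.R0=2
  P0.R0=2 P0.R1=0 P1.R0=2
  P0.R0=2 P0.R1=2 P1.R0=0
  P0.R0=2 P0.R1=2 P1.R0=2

outcome vector order: (P0.R0,P0.R1,P1.R0)
[PSO] allowed = {<0 0 0>, <0 0 2>, <0 2 0>, <0 2 2>, <2 0 0>, <2 0 2>, <2 2 0>, <2 2 2>}
PSO∖claimed = {<2 0 0>}

missing: P0.R0=2 P0.R1=0 P1.R0=0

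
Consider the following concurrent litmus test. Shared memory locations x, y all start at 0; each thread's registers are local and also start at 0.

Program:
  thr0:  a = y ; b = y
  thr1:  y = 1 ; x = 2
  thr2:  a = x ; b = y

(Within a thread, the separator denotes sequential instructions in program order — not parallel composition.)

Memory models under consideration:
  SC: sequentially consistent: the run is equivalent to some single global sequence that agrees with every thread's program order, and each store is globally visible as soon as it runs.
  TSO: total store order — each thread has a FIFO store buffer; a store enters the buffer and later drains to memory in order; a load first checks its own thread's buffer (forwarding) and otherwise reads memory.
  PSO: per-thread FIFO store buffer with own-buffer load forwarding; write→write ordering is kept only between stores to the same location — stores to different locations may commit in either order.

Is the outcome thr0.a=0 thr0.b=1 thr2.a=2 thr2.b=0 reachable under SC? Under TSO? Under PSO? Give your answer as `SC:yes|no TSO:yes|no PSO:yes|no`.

SC:no TSO:no PSO:yes

outcome vector order: (thr0.a,thr0.b,thr2.a,thr2.b)
SC (9): 0000; 0001; 0021; 0100; 0101; 0121; 1100; 1101; 1121
TSO (9): 0000; 0001; 0021; 0100; 0101; 0121; 1100; 1101; 1121
PSO (12): 0000; 0001; 0020; 0021; 0100; 0101; 0120; 0121; 1100; 1101; 1120; 1121
target 0120 ∈ {PSO}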